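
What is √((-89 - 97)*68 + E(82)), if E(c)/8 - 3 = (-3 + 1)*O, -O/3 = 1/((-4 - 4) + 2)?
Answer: 2*I*√3158 ≈ 112.39*I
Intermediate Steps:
O = ½ (O = -3/((-4 - 4) + 2) = -3/(-8 + 2) = -3/(-6) = -3*(-⅙) = ½ ≈ 0.50000)
E(c) = 16 (E(c) = 24 + 8*((-3 + 1)*(½)) = 24 + 8*(-2*½) = 24 + 8*(-1) = 24 - 8 = 16)
√((-89 - 97)*68 + E(82)) = √((-89 - 97)*68 + 16) = √(-186*68 + 16) = √(-12648 + 16) = √(-12632) = 2*I*√3158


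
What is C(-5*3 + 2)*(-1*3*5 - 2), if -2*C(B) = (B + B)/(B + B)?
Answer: 17/2 ≈ 8.5000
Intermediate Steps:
C(B) = -1/2 (C(B) = -(B + B)/(2*(B + B)) = -2*B/(2*(2*B)) = -2*B*1/(2*B)/2 = -1/2*1 = -1/2)
C(-5*3 + 2)*(-1*3*5 - 2) = -(-1*3*5 - 2)/2 = -(-3*5 - 2)/2 = -(-15 - 2)/2 = -1/2*(-17) = 17/2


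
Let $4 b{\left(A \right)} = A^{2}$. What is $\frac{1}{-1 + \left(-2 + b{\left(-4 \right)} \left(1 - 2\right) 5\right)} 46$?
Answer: $-2$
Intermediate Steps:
$b{\left(A \right)} = \frac{A^{2}}{4}$
$\frac{1}{-1 + \left(-2 + b{\left(-4 \right)} \left(1 - 2\right) 5\right)} 46 = \frac{1}{-1 + \left(-2 + \frac{\left(-4\right)^{2}}{4} \left(1 - 2\right) 5\right)} 46 = \frac{1}{-1 + \left(-2 + \frac{1}{4} \cdot 16 \left(-1\right) 5\right)} 46 = \frac{1}{-1 + \left(-2 + 4 \left(-1\right) 5\right)} 46 = \frac{1}{-1 - 22} \cdot 46 = \frac{1}{-23} \cdot 46 = \left(- \frac{1}{23}\right) 46 = -2$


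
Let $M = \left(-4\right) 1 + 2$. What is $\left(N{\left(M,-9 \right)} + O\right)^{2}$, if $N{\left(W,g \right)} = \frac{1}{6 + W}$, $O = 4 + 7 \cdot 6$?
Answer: $\frac{34225}{16} \approx 2139.1$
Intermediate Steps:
$M = -2$ ($M = -4 + 2 = -2$)
$O = 46$ ($O = 4 + 42 = 46$)
$\left(N{\left(M,-9 \right)} + O\right)^{2} = \left(\frac{1}{6 - 2} + 46\right)^{2} = \left(\frac{1}{4} + 46\right)^{2} = \left(\frac{185}{4}\right)^{2} = \frac{34225}{16}$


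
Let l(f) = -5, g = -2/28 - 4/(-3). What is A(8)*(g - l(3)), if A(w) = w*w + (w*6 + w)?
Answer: 5260/7 ≈ 751.43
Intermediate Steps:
g = 53/42 (g = -2*1/28 - 4*(-⅓) = -1/14 + 4/3 = 53/42 ≈ 1.2619)
A(w) = w² + 7*w (A(w) = w² + (6*w + w) = w² + 7*w)
A(8)*(g - l(3)) = (8*(7 + 8))*(53/42 - 1*(-5)) = (8*15)*(53/42 + 5) = 120*(263/42) = 5260/7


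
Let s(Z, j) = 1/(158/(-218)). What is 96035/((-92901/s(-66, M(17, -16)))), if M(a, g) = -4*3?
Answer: 10467815/7339179 ≈ 1.4263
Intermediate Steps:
M(a, g) = -12
s(Z, j) = -109/79 (s(Z, j) = 1/(158*(-1/218)) = 1/(-79/109) = -109/79)
96035/((-92901/s(-66, M(17, -16)))) = 96035/((-92901/(-109/79))) = 96035/((-92901*(-79/109))) = 96035/(7339179/109) = 96035*(109/7339179) = 10467815/7339179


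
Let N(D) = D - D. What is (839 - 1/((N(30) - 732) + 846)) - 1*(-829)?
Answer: 190151/114 ≈ 1668.0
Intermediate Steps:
N(D) = 0
(839 - 1/((N(30) - 732) + 846)) - 1*(-829) = (839 - 1/((0 - 732) + 846)) - 1*(-829) = (839 - 1/(-732 + 846)) + 829 = (839 - 1/114) + 829 = 95645/114 + 829 = 190151/114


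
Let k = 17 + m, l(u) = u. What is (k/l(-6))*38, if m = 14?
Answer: -589/3 ≈ -196.33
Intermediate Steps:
k = 31 (k = 17 + 14 = 31)
(k/l(-6))*38 = (31/(-6))*38 = (31*(-1/6))*38 = -31/6*38 = -589/3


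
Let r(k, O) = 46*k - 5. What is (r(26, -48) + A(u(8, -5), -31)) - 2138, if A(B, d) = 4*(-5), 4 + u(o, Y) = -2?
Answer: -967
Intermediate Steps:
u(o, Y) = -6 (u(o, Y) = -4 - 2 = -6)
r(k, O) = -5 + 46*k
A(B, d) = -20
(r(26, -48) + A(u(8, -5), -31)) - 2138 = ((-5 + 46*26) - 20) - 2138 = ((-5 + 1196) - 20) - 2138 = (1191 - 20) - 2138 = 1171 - 2138 = -967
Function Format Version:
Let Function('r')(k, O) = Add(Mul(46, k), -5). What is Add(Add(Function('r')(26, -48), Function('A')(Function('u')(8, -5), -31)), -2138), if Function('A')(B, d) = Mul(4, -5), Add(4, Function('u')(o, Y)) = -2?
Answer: -967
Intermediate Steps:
Function('u')(o, Y) = -6 (Function('u')(o, Y) = Add(-4, -2) = -6)
Function('r')(k, O) = Add(-5, Mul(46, k))
Function('A')(B, d) = -20
Add(Add(Function('r')(26, -48), Function('A')(Function('u')(8, -5), -31)), -2138) = Add(Add(Add(-5, Mul(46, 26)), -20), -2138) = Add(Add(Add(-5, 1196), -20), -2138) = Add(Add(1191, -20), -2138) = Add(1171, -2138) = -967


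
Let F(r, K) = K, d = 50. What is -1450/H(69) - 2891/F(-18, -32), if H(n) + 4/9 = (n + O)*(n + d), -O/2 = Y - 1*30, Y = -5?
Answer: 85990223/952736 ≈ 90.256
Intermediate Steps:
O = 70 (O = -2*(-5 - 1*30) = -2*(-5 - 30) = -2*(-35) = 70)
H(n) = -4/9 + (50 + n)*(70 + n) (H(n) = -4/9 + (n + 70)*(n + 50) = -4/9 + (70 + n)*(50 + n) = -4/9 + (50 + n)*(70 + n))
-1450/H(69) - 2891/F(-18, -32) = -1450/(31496/9 + 69² + 120*69) - 2891/(-32) = -1450/(31496/9 + 4761 + 8280) - 2891*(-1/32) = -1450/148865/9 + 2891/32 = -1450*9/148865 + 2891/32 = -2610/29773 + 2891/32 = 85990223/952736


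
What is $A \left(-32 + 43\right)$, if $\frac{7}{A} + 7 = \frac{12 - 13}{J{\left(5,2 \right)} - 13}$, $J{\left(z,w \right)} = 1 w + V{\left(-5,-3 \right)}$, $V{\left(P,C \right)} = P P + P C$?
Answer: $- \frac{2233}{204} \approx -10.946$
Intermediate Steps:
$V{\left(P,C \right)} = P^{2} + C P$
$J{\left(z,w \right)} = 40 + w$ ($J{\left(z,w \right)} = 1 w - 5 \left(-3 - 5\right) = w - -40 = w + 40 = 40 + w$)
$A = - \frac{203}{204}$ ($A = \frac{7}{-7 + \frac{12 - 13}{\left(40 + 2\right) - 13}} = \frac{7}{-7 - \frac{1}{42 - 13}} = \frac{7}{-7 - \frac{1}{29}} = \frac{7}{- \frac{204}{29}} = 7 \left(- \frac{29}{204}\right) = - \frac{203}{204} \approx -0.9951$)
$A \left(-32 + 43\right) = - \frac{203 \left(-32 + 43\right)}{204} = \left(- \frac{203}{204}\right) 11 = - \frac{2233}{204}$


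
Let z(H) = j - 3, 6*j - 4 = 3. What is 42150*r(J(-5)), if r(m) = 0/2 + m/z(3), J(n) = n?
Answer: 1264500/11 ≈ 1.1495e+5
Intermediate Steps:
j = 7/6 (j = 2/3 + (1/6)*3 = 2/3 + 1/2 = 7/6 ≈ 1.1667)
z(H) = -11/6 (z(H) = 7/6 - 3 = -11/6)
r(m) = -6*m/11 (r(m) = 0/2 + m/(-11/6) = 0*(1/2) + m*(-6/11) = 0 - 6*m/11 = -6*m/11)
42150*r(J(-5)) = 42150*(-6/11*(-5)) = 42150*(30/11) = 1264500/11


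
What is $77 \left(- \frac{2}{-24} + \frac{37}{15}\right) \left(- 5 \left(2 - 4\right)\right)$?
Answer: $\frac{3927}{2} \approx 1963.5$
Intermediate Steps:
$77 \left(- \frac{2}{-24} + \frac{37}{15}\right) \left(- 5 \left(2 - 4\right)\right) = 77 \left(\left(-2\right) \left(- \frac{1}{24}\right) + 37 \cdot \frac{1}{15}\right) \left(\left(-5\right) \left(-2\right)\right) = 77 \left(\frac{1}{12} + \frac{37}{15}\right) 10 = 77 \cdot \frac{51}{20} \cdot 10 = \frac{3927}{20} \cdot 10 = \frac{3927}{2}$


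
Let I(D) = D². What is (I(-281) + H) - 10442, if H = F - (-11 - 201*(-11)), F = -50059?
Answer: 16260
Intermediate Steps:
H = -52259 (H = -50059 - (-11 - 201*(-11)) = -50059 - (-11 + 2211) = -50059 - 1*2200 = -50059 - 2200 = -52259)
(I(-281) + H) - 10442 = ((-281)² - 52259) - 10442 = (78961 - 52259) - 10442 = 26702 - 10442 = 16260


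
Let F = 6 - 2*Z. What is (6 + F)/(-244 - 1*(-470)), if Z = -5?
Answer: 11/113 ≈ 0.097345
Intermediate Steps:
F = 16 (F = 6 - 2*(-5) = 6 + 10 = 16)
(6 + F)/(-244 - 1*(-470)) = (6 + 16)/(-244 - 1*(-470)) = 22/(-244 + 470) = 22/226 = 22*(1/226) = 11/113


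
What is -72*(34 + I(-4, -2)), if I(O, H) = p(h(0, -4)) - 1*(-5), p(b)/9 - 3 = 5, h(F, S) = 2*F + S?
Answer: -7992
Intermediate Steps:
h(F, S) = S + 2*F
p(b) = 72 (p(b) = 27 + 9*5 = 27 + 45 = 72)
I(O, H) = 77 (I(O, H) = 72 - 1*(-5) = 72 + 5 = 77)
-72*(34 + I(-4, -2)) = -72*(34 + 77) = -72*111 = -7992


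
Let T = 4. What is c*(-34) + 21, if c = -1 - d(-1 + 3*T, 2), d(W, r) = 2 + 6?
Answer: 327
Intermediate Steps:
d(W, r) = 8
c = -9 (c = -1 - 1*8 = -1 - 8 = -9)
c*(-34) + 21 = -9*(-34) + 21 = 306 + 21 = 327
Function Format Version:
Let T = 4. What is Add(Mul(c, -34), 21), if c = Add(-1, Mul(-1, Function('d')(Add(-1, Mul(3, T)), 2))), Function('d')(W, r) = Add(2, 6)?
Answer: 327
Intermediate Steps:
Function('d')(W, r) = 8
c = -9 (c = Add(-1, Mul(-1, 8)) = Add(-1, -8) = -9)
Add(Mul(c, -34), 21) = Add(Mul(-9, -34), 21) = Add(306, 21) = 327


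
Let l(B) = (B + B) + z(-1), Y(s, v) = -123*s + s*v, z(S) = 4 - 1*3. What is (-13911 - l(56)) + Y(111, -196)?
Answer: -49433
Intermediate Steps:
z(S) = 1 (z(S) = 4 - 3 = 1)
l(B) = 1 + 2*B (l(B) = (B + B) + 1 = 2*B + 1 = 1 + 2*B)
(-13911 - l(56)) + Y(111, -196) = (-13911 - (1 + 2*56)) + 111*(-123 - 196) = (-13911 - (1 + 112)) + 111*(-319) = (-13911 - 1*113) - 35409 = (-13911 - 113) - 35409 = -14024 - 35409 = -49433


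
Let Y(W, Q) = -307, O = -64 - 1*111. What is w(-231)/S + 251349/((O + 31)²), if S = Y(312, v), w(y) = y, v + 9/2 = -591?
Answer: 27318053/2121984 ≈ 12.874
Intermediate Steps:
v = -1191/2 (v = -9/2 - 591 = -1191/2 ≈ -595.50)
O = -175 (O = -64 - 111 = -175)
S = -307
w(-231)/S + 251349/((O + 31)²) = -231/(-307) + 251349/((-175 + 31)²) = -231*(-1/307) + 251349/((-144)²) = 231/307 + 251349/20736 = 231/307 + 251349*(1/20736) = 231/307 + 83783/6912 = 27318053/2121984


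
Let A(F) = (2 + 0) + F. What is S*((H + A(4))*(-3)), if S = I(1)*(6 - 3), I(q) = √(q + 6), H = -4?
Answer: -18*√7 ≈ -47.624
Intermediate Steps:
A(F) = 2 + F
I(q) = √(6 + q)
S = 3*√7 (S = √(6 + 1)*(6 - 3) = √7*3 = 3*√7 ≈ 7.9373)
S*((H + A(4))*(-3)) = (3*√7)*((-4 + (2 + 4))*(-3)) = (3*√7)*((-4 + 6)*(-3)) = (3*√7)*(2*(-3)) = (3*√7)*(-6) = -18*√7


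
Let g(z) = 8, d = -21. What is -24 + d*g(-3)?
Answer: -192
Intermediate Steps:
-24 + d*g(-3) = -24 - 21*8 = -24 - 168 = -192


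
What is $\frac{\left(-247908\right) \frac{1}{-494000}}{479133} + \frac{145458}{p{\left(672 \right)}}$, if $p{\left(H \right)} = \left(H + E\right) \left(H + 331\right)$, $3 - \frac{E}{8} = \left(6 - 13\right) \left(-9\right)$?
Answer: $\frac{119544268509191}{158267851404000} \approx 0.75533$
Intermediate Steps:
$E = -480$ ($E = 24 - 8 \left(6 - 13\right) \left(-9\right) = 24 - 8 \left(\left(-7\right) \left(-9\right)\right) = 24 - 504 = -480$)
$p{\left(H \right)} = \left(-480 + H\right) \left(331 + H\right)$ ($p{\left(H \right)} = \left(H - 480\right) \left(H + 331\right) = \left(-480 + H\right) \left(331 + H\right)$)
$\frac{\left(-247908\right) \frac{1}{-494000}}{479133} + \frac{145458}{p{\left(672 \right)}} = \frac{\left(-247908\right) \frac{1}{-494000}}{479133} + \frac{145458}{-158880 + 672^{2} - 100128} = \left(-247908\right) \left(- \frac{1}{494000}\right) \frac{1}{479133} + \frac{145458}{-158880 + 451584 - 100128} = \frac{61977}{123500} \cdot \frac{1}{479133} + \frac{145458}{192576} = \frac{20659}{19724308500} + 145458 \cdot \frac{1}{192576} = \frac{20659}{19724308500} + \frac{24243}{32096} = \frac{119544268509191}{158267851404000}$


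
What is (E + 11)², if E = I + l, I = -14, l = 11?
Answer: 64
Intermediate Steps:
E = -3 (E = -14 + 11 = -3)
(E + 11)² = (-3 + 11)² = 8² = 64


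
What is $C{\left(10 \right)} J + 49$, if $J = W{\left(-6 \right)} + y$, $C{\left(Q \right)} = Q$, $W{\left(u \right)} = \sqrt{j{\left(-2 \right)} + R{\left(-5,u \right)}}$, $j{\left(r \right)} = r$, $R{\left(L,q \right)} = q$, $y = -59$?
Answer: $-541 + 20 i \sqrt{2} \approx -541.0 + 28.284 i$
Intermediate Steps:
$W{\left(u \right)} = \sqrt{-2 + u}$
$J = -59 + 2 i \sqrt{2}$ ($J = \sqrt{-2 - 6} - 59 = \sqrt{-8} - 59 = 2 i \sqrt{2} - 59 = -59 + 2 i \sqrt{2} \approx -59.0 + 2.8284 i$)
$C{\left(10 \right)} J + 49 = 10 \left(-59 + 2 i \sqrt{2}\right) + 49 = \left(-590 + 20 i \sqrt{2}\right) + 49 = -541 + 20 i \sqrt{2}$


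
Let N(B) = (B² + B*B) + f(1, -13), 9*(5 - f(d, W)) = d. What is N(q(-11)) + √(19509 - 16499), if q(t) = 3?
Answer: 206/9 + √3010 ≈ 77.752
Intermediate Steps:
f(d, W) = 5 - d/9
N(B) = 44/9 + 2*B² (N(B) = (B² + B*B) + (5 - ⅑*1) = (B² + B²) + (5 - ⅑) = 2*B² + 44/9 = 44/9 + 2*B²)
N(q(-11)) + √(19509 - 16499) = (44/9 + 2*3²) + √(19509 - 16499) = (44/9 + 2*9) + √3010 = (44/9 + 18) + √3010 = 206/9 + √3010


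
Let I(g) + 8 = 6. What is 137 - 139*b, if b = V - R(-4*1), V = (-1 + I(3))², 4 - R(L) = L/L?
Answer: -697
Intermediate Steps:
R(L) = 3 (R(L) = 4 - L/L = 4 - 1*1 = 4 - 1 = 3)
I(g) = -2 (I(g) = -8 + 6 = -2)
V = 9 (V = (-1 - 2)² = (-3)² = 9)
b = 6 (b = 9 - 1*3 = 9 - 3 = 6)
137 - 139*b = 137 - 139*6 = 137 - 834 = -697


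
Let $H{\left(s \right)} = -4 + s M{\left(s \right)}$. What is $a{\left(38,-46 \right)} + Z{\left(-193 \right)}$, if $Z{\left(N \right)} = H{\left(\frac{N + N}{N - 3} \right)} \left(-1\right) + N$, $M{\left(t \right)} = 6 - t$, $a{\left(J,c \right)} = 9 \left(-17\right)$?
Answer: $- \frac{3360803}{9604} \approx -349.94$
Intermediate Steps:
$a{\left(J,c \right)} = -153$
$H{\left(s \right)} = -4 + s \left(6 - s\right)$
$Z{\left(N \right)} = 4 + N + \frac{2 N \left(-6 + \frac{2 N}{-3 + N}\right)}{-3 + N}$ ($Z{\left(N \right)} = \left(-4 - \frac{N + N}{N - 3} \left(-6 + \frac{N + N}{N - 3}\right)\right) \left(-1\right) + N = \left(-4 - \frac{2 N}{-3 + N} \left(-6 + \frac{2 N}{-3 + N}\right)\right) \left(-1\right) + N = \left(-4 - \frac{2 N \left(-6 + \frac{2 N}{-3 + N}\right)}{-3 + N}\right) \left(-1\right) + N = \left(4 + \frac{2 N \left(-6 + \frac{2 N}{-3 + N}\right)}{-3 + N}\right) + N = 4 + N + \frac{2 N \left(-6 + \frac{2 N}{-3 + N}\right)}{-3 + N}$)
$a{\left(38,-46 \right)} + Z{\left(-193 \right)} = -153 + \frac{\left(-3 - 193\right)^{2} \left(4 - 193\right) + 4 \left(-193\right) \left(9 - -386\right)}{\left(-3 - 193\right)^{2}} = -153 + \frac{\left(-196\right)^{2} \left(-189\right) + 4 \left(-193\right) \left(9 + 386\right)}{38416} = -153 + \frac{38416 \left(-189\right) + 4 \left(-193\right) 395}{38416} = -153 + \frac{-7260624 - 304940}{38416} = -153 + \frac{1}{38416} \left(-7565564\right) = -153 - \frac{1891391}{9604} = - \frac{3360803}{9604}$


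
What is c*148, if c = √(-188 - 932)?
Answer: 592*I*√70 ≈ 4953.0*I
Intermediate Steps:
c = 4*I*√70 (c = √(-1120) = 4*I*√70 ≈ 33.466*I)
c*148 = (4*I*√70)*148 = 592*I*√70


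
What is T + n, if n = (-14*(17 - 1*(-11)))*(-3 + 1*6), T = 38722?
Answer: 37546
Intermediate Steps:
n = -1176 (n = (-14*(17 + 11))*(-3 + 6) = -14*28*3 = -392*3 = -1176)
T + n = 38722 - 1176 = 37546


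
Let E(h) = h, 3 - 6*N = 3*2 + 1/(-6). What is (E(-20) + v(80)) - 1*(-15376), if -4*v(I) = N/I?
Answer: 176901137/11520 ≈ 15356.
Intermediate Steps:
N = -17/36 (N = ½ - (3*2 + 1/(-6))/6 = ½ - (6 - ⅙)/6 = ½ - ⅙*35/6 = ½ - 35/36 = -17/36 ≈ -0.47222)
v(I) = 17/(144*I) (v(I) = -(-17)/(144*I) = 17/(144*I))
(E(-20) + v(80)) - 1*(-15376) = (-20 + (17/144)/80) - 1*(-15376) = (-20 + (17/144)*(1/80)) + 15376 = (-20 + 17/11520) + 15376 = -230383/11520 + 15376 = 176901137/11520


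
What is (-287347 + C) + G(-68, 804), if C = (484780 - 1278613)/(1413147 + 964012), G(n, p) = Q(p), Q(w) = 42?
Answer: -682970460328/2377159 ≈ -2.8731e+5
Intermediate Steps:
G(n, p) = 42
C = -793833/2377159 ≈ -0.33394
(-287347 + C) + G(-68, 804) = (-287347 - 793833/2377159) + 42 = -683070301006/2377159 + 42 = -682970460328/2377159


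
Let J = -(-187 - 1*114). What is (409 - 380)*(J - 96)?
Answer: 5945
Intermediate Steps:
J = 301 (J = -(-187 - 114) = -1*(-301) = 301)
(409 - 380)*(J - 96) = (409 - 380)*(301 - 96) = 29*205 = 5945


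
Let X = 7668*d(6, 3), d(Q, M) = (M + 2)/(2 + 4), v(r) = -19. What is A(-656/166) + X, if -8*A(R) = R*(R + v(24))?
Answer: 43942605/6889 ≈ 6378.7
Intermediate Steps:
d(Q, M) = ⅓ + M/6 (d(Q, M) = (2 + M)/6 = (2 + M)*(⅙) = ⅓ + M/6)
A(R) = -R*(-19 + R)/8 (A(R) = -R*(R - 19)/8 = -R*(-19 + R)/8)
X = 6390 (X = 7668*(⅓ + (⅙)*3) = 7668*(⅓ + ½) = 7668*(⅚) = 6390)
A(-656/166) + X = (-656/166)*(19 - (-656)/166)/8 + 6390 = (-656*1/166)*(19 - (-656)/166)/8 + 6390 = (⅛)*(-328/83)*(19 - 1*(-328/83)) + 6390 = (⅛)*(-328/83)*(19 + 328/83) + 6390 = (⅛)*(-328/83)*(1905/83) + 6390 = -78105/6889 + 6390 = 43942605/6889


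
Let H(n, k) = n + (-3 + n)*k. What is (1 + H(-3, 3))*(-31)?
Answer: 620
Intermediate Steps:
H(n, k) = n + k*(-3 + n)
(1 + H(-3, 3))*(-31) = (1 + (-3 - 3*3 + 3*(-3)))*(-31) = (1 + (-3 - 9 - 9))*(-31) = (1 - 21)*(-31) = -20*(-31) = 620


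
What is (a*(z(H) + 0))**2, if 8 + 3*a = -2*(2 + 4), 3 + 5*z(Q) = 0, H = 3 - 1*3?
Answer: 16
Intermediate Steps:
H = 0 (H = 3 - 3 = 0)
z(Q) = -3/5 (z(Q) = -3/5 + (1/5)*0 = -3/5 + 0 = -3/5)
a = -20/3 (a = -8/3 + (-2*(2 + 4))/3 = -8/3 + (-2*6)/3 = -8/3 + (1/3)*(-12) = -8/3 - 4 = -20/3 ≈ -6.6667)
(a*(z(H) + 0))**2 = (-20*(-3/5 + 0)/3)**2 = (-20/3*(-3/5))**2 = 4**2 = 16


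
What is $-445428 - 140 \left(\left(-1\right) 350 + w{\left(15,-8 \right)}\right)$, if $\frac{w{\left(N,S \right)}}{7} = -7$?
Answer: $-389568$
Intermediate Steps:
$w{\left(N,S \right)} = -49$ ($w{\left(N,S \right)} = 7 \left(-7\right) = -49$)
$-445428 - 140 \left(\left(-1\right) 350 + w{\left(15,-8 \right)}\right) = -445428 - 140 \left(\left(-1\right) 350 - 49\right) = -445428 - 140 \left(-350 - 49\right) = -445428 - 140 \left(-399\right) = -445428 - -55860 = -445428 + 55860 = -389568$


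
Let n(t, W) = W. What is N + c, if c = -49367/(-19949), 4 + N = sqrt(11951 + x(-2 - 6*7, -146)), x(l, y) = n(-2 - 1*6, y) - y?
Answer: -30429/19949 + sqrt(11951) ≈ 107.80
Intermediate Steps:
x(l, y) = 0 (x(l, y) = y - y = 0)
N = -4 + sqrt(11951) (N = -4 + sqrt(11951 + 0) = -4 + sqrt(11951) ≈ 105.32)
c = 49367/19949 (c = -49367*(-1/19949) = 49367/19949 ≈ 2.4747)
N + c = (-4 + sqrt(11951)) + 49367/19949 = -30429/19949 + sqrt(11951)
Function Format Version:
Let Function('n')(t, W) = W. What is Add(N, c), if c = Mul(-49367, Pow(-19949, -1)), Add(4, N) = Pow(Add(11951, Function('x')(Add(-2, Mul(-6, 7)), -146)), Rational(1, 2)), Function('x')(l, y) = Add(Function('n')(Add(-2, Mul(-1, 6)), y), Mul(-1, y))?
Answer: Add(Rational(-30429, 19949), Pow(11951, Rational(1, 2))) ≈ 107.80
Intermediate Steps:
Function('x')(l, y) = 0 (Function('x')(l, y) = Add(y, Mul(-1, y)) = 0)
N = Add(-4, Pow(11951, Rational(1, 2))) (N = Add(-4, Pow(Add(11951, 0), Rational(1, 2))) = Add(-4, Pow(11951, Rational(1, 2))) ≈ 105.32)
c = Rational(49367, 19949) (c = Mul(-49367, Rational(-1, 19949)) = Rational(49367, 19949) ≈ 2.4747)
Add(N, c) = Add(Add(-4, Pow(11951, Rational(1, 2))), Rational(49367, 19949)) = Add(Rational(-30429, 19949), Pow(11951, Rational(1, 2)))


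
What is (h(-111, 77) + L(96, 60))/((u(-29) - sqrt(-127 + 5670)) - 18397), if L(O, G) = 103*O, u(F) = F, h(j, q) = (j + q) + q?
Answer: -182988606/339511933 + 9931*sqrt(5543)/339511933 ≈ -0.53680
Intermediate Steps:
h(j, q) = j + 2*q
(h(-111, 77) + L(96, 60))/((u(-29) - sqrt(-127 + 5670)) - 18397) = ((-111 + 2*77) + 103*96)/((-29 - sqrt(-127 + 5670)) - 18397) = ((-111 + 154) + 9888)/((-29 - sqrt(5543)) - 18397) = (43 + 9888)/(-18426 - sqrt(5543)) = 9931/(-18426 - sqrt(5543))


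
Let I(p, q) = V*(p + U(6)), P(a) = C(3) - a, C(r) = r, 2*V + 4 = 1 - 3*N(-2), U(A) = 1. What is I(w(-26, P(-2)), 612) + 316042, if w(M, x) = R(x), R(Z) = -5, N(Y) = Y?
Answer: 316036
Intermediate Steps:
V = 3/2 (V = -2 + (1 - 3*(-2))/2 = -2 + (1 + 6)/2 = -2 + (½)*7 = -2 + 7/2 = 3/2 ≈ 1.5000)
P(a) = 3 - a
w(M, x) = -5
I(p, q) = 3/2 + 3*p/2 (I(p, q) = 3*(p + 1)/2 = 3*(1 + p)/2 = 3/2 + 3*p/2)
I(w(-26, P(-2)), 612) + 316042 = (3/2 + (3/2)*(-5)) + 316042 = (3/2 - 15/2) + 316042 = -6 + 316042 = 316036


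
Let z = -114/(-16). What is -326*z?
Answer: -9291/4 ≈ -2322.8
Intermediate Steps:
z = 57/8 (z = -114*(-1/16) = 57/8 ≈ 7.1250)
-326*z = -326*57/8 = -9291/4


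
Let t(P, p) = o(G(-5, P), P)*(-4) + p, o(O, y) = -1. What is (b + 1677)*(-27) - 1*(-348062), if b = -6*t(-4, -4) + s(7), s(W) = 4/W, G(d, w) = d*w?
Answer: 2119373/7 ≈ 3.0277e+5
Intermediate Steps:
t(P, p) = 4 + p (t(P, p) = -1*(-4) + p = 4 + p)
b = 4/7 (b = -6*(4 - 4) + 4/7 = -6*0 + 4*(1/7) = 0 + 4/7 = 4/7 ≈ 0.57143)
(b + 1677)*(-27) - 1*(-348062) = (4/7 + 1677)*(-27) - 1*(-348062) = (11743/7)*(-27) + 348062 = -317061/7 + 348062 = 2119373/7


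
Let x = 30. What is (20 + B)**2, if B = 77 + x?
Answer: 16129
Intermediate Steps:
B = 107 (B = 77 + 30 = 107)
(20 + B)**2 = (20 + 107)**2 = 127**2 = 16129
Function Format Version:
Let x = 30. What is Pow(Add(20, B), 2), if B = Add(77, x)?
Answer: 16129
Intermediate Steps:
B = 107 (B = Add(77, 30) = 107)
Pow(Add(20, B), 2) = Pow(Add(20, 107), 2) = Pow(127, 2) = 16129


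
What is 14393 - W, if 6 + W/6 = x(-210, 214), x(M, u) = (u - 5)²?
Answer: -247657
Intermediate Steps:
x(M, u) = (-5 + u)²
W = 262050 (W = -36 + 6*(-5 + 214)² = -36 + 6*209² = -36 + 6*43681 = -36 + 262086 = 262050)
14393 - W = 14393 - 1*262050 = 14393 - 262050 = -247657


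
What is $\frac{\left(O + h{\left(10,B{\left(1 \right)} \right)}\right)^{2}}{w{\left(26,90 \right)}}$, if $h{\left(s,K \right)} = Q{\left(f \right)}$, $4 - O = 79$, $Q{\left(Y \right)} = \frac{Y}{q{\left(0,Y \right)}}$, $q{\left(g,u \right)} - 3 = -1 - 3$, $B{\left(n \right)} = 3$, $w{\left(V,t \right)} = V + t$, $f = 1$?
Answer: $\frac{1444}{29} \approx 49.793$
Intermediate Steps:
$q{\left(g,u \right)} = -1$ ($q{\left(g,u \right)} = 3 - 4 = -1$)
$Q{\left(Y \right)} = - Y$ ($Q{\left(Y \right)} = \frac{Y}{-1} = Y \left(-1\right) = - Y$)
$O = -75$ ($O = 4 - 79 = -75$)
$h{\left(s,K \right)} = -1$ ($h{\left(s,K \right)} = \left(-1\right) 1 = -1$)
$\frac{\left(O + h{\left(10,B{\left(1 \right)} \right)}\right)^{2}}{w{\left(26,90 \right)}} = \frac{\left(-75 - 1\right)^{2}}{26 + 90} = \frac{\left(-76\right)^{2}}{116} = 5776 \cdot \frac{1}{116} = \frac{1444}{29}$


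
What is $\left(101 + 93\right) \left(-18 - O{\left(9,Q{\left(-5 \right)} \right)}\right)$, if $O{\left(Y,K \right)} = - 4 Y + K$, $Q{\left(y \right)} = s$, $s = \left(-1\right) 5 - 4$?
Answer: $5238$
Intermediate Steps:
$s = -9$ ($s = -5 - 4 = -9$)
$Q{\left(y \right)} = -9$
$O{\left(Y,K \right)} = K - 4 Y$
$\left(101 + 93\right) \left(-18 - O{\left(9,Q{\left(-5 \right)} \right)}\right) = \left(101 + 93\right) \left(-18 - \left(-9 - 36\right)\right) = 194 \left(-18 - \left(-9 - 36\right)\right) = 194 \left(-18 - -45\right) = 194 \left(-18 + 45\right) = 194 \cdot 27 = 5238$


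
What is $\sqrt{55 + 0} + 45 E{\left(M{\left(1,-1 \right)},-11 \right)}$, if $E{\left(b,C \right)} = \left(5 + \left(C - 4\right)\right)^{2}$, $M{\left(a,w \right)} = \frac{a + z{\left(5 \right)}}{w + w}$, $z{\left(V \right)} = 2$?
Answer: $4500 + \sqrt{55} \approx 4507.4$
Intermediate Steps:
$M{\left(a,w \right)} = \frac{2 + a}{2 w}$ ($M{\left(a,w \right)} = \frac{a + 2}{w + w} = \frac{2 + a}{2 w}$)
$E{\left(b,C \right)} = \left(1 + C\right)^{2}$ ($E{\left(b,C \right)} = \left(5 + \left(-4 + C\right)\right)^{2} = \left(1 + C\right)^{2}$)
$\sqrt{55 + 0} + 45 E{\left(M{\left(1,-1 \right)},-11 \right)} = \sqrt{55 + 0} + 45 \left(1 - 11\right)^{2} = \sqrt{55} + 45 \left(-10\right)^{2} = \sqrt{55} + 45 \cdot 100 = \sqrt{55} + 4500 = 4500 + \sqrt{55}$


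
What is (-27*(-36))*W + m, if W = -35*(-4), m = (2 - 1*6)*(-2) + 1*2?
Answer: 136090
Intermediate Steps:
m = 10 (m = (2 - 6)*(-2) + 2 = -4*(-2) + 2 = 8 + 2 = 10)
W = 140
(-27*(-36))*W + m = -27*(-36)*140 + 10 = 972*140 + 10 = 136080 + 10 = 136090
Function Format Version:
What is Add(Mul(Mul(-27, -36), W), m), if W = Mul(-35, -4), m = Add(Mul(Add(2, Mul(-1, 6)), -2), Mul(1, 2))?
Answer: 136090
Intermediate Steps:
m = 10 (m = Add(Mul(Add(2, -6), -2), 2) = Add(Mul(-4, -2), 2) = Add(8, 2) = 10)
W = 140
Add(Mul(Mul(-27, -36), W), m) = Add(Mul(Mul(-27, -36), 140), 10) = Add(Mul(972, 140), 10) = Add(136080, 10) = 136090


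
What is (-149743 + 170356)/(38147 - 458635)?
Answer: -20613/420488 ≈ -0.049022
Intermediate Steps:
(-149743 + 170356)/(38147 - 458635) = 20613/(-420488) = 20613*(-1/420488) = -20613/420488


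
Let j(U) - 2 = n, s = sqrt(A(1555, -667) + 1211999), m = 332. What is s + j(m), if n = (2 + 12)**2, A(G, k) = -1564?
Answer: 198 + sqrt(1210435) ≈ 1298.2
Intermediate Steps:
n = 196 (n = 14**2 = 196)
s = sqrt(1210435) (s = sqrt(-1564 + 1211999) = sqrt(1210435) ≈ 1100.2)
j(U) = 198 (j(U) = 2 + 196 = 198)
s + j(m) = sqrt(1210435) + 198 = 198 + sqrt(1210435)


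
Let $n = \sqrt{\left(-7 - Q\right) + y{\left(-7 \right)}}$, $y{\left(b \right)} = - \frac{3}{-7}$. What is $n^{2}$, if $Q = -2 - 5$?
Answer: $\frac{3}{7} \approx 0.42857$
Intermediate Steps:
$y{\left(b \right)} = \frac{3}{7}$ ($y{\left(b \right)} = \left(-3\right) \left(- \frac{1}{7}\right) = \frac{3}{7}$)
$Q = -7$ ($Q = -2 - 5 = -7$)
$n = \frac{\sqrt{21}}{7}$ ($n = \sqrt{\left(-7 - -7\right) + \frac{3}{7}} = \sqrt{\left(-7 + 7\right) + \frac{3}{7}} = \sqrt{0 + \frac{3}{7}} = \sqrt{\frac{3}{7}} = \frac{\sqrt{21}}{7} \approx 0.65465$)
$n^{2} = \left(\frac{\sqrt{21}}{7}\right)^{2} = \frac{3}{7}$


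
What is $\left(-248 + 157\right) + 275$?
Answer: $184$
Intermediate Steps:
$\left(-248 + 157\right) + 275 = -91 + 275 = 184$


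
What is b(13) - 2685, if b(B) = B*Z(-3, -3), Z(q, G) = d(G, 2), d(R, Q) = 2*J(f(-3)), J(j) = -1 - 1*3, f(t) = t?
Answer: -2789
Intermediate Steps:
J(j) = -4 (J(j) = -1 - 3 = -4)
d(R, Q) = -8 (d(R, Q) = 2*(-4) = -8)
Z(q, G) = -8
b(B) = -8*B (b(B) = B*(-8) = -8*B)
b(13) - 2685 = -8*13 - 2685 = -104 - 2685 = -2789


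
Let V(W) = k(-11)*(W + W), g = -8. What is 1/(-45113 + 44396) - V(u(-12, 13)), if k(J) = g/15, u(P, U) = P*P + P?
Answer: 504763/3585 ≈ 140.80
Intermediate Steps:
u(P, U) = P + P² (u(P, U) = P² + P = P + P²)
k(J) = -8/15
V(W) = -16*W/15 (V(W) = -8*(W + W)/15 = -16*W/15)
1/(-45113 + 44396) - V(u(-12, 13)) = 1/(-45113 + 44396) - (-16)*(-12*(1 - 12))/15 = 1/(-717) - (-16)*(-12*(-11))/15 = -1/717 - (-16)*132/15 = -1/717 - 1*(-704/5) = -1/717 + 704/5 = 504763/3585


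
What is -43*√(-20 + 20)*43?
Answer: 0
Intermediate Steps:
-43*√(-20 + 20)*43 = -43*√0*43 = -43*0*43 = 0*43 = 0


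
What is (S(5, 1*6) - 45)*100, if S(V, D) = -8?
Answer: -5300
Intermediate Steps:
(S(5, 1*6) - 45)*100 = (-8 - 45)*100 = -53*100 = -5300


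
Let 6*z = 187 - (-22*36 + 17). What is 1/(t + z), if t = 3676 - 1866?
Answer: 3/5911 ≈ 0.00050753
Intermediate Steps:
t = 1810
z = 481/3 (z = (187 - (-22*36 + 17))/6 = (187 - (-792 + 17))/6 = (187 - 1*(-775))/6 = (187 + 775)/6 = (1/6)*962 = 481/3 ≈ 160.33)
1/(t + z) = 1/(1810 + 481/3) = 1/(5911/3) = 3/5911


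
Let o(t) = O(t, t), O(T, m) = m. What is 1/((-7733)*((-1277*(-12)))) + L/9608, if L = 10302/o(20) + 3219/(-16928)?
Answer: 1291120988901907/24091775706197760 ≈ 0.053592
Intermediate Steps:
o(t) = t
L = 43581969/84640 (L = 10302/20 + 3219/(-16928) = 10302*(1/20) + 3219*(-1/16928) = 5151/10 - 3219/16928 = 43581969/84640 ≈ 514.91)
1/((-7733)*((-1277*(-12)))) + L/9608 = 1/((-7733)*((-1277*(-12)))) + (43581969/84640)/9608 = -1/7733/15324 + (43581969/84640)*(1/9608) = -1/7733*1/15324 + 43581969/813221120 = -1/118500492 + 43581969/813221120 = 1291120988901907/24091775706197760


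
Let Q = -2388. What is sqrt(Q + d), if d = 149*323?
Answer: sqrt(45739) ≈ 213.87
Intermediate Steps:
d = 48127
sqrt(Q + d) = sqrt(-2388 + 48127) = sqrt(45739)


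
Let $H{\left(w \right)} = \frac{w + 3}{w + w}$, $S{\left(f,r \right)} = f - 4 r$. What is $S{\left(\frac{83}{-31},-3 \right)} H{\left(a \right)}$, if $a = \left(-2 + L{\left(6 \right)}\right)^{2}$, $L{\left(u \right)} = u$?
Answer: $\frac{5491}{992} \approx 5.5353$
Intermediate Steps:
$a = 16$ ($a = \left(-2 + 6\right)^{2} = 4^{2} = 16$)
$H{\left(w \right)} = \frac{3 + w}{2 w}$
$S{\left(\frac{83}{-31},-3 \right)} H{\left(a \right)} = \left(\frac{83}{-31} - -12\right) \frac{3 + 16}{2 \cdot 16} = \left(83 \left(- \frac{1}{31}\right) + 12\right) \frac{1}{2} \cdot \frac{1}{16} \cdot 19 = \left(- \frac{83}{31} + 12\right) \frac{19}{32} = \frac{289}{31} \cdot \frac{19}{32} = \frac{5491}{992}$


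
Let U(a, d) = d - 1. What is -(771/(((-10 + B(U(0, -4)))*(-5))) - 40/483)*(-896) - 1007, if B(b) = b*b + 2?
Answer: -54007559/5865 ≈ -9208.5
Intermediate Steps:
U(a, d) = -1 + d
B(b) = 2 + b² (B(b) = b² + 2 = 2 + b²)
-(771/(((-10 + B(U(0, -4)))*(-5))) - 40/483)*(-896) - 1007 = -(771/(((-10 + (2 + (-1 - 4)²))*(-5))) - 40/483)*(-896) - 1007 = -(771/(((-10 + (2 + (-5)²))*(-5))) - 40*1/483)*(-896) - 1007 = -(771/(((-10 + (2 + 25))*(-5))) - 40/483)*(-896) - 1007 = -(771/(((-10 + 27)*(-5))) - 40/483)*(-896) - 1007 = -(771/((17*(-5))) - 40/483)*(-896) - 1007 = -(771/(-85) - 40/483)*(-896) - 1007 = -(771*(-1/85) - 40/483)*(-896) - 1007 = -(-771/85 - 40/483)*(-896) - 1007 = -1*(-375793/41055)*(-896) - 1007 = (375793/41055)*(-896) - 1007 = -48101504/5865 - 1007 = -54007559/5865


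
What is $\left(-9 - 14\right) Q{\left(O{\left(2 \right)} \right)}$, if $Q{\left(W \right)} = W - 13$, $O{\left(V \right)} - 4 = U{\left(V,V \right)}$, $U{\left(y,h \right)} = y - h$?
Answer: $207$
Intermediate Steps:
$O{\left(V \right)} = 4$ ($O{\left(V \right)} = 4 + \left(V - V\right) = 4 + 0 = 4$)
$Q{\left(W \right)} = -13 + W$
$\left(-9 - 14\right) Q{\left(O{\left(2 \right)} \right)} = \left(-9 - 14\right) \left(-13 + 4\right) = \left(-9 - 14\right) \left(-9\right) = \left(-23\right) \left(-9\right) = 207$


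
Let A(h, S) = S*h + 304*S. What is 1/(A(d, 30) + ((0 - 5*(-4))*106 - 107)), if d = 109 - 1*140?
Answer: 1/10203 ≈ 9.8010e-5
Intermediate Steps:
d = -31 (d = 109 - 140 = -31)
A(h, S) = 304*S + S*h
1/(A(d, 30) + ((0 - 5*(-4))*106 - 107)) = 1/(30*(304 - 31) + ((0 - 5*(-4))*106 - 107)) = 1/(30*273 + ((0 + 20)*106 - 107)) = 1/(8190 + (20*106 - 107)) = 1/(8190 + (2120 - 107)) = 1/(8190 + 2013) = 1/10203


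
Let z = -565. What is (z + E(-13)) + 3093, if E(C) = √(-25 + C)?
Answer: 2528 + I*√38 ≈ 2528.0 + 6.1644*I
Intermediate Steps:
(z + E(-13)) + 3093 = (-565 + √(-25 - 13)) + 3093 = (-565 + √(-38)) + 3093 = (-565 + I*√38) + 3093 = 2528 + I*√38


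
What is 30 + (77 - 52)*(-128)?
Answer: -3170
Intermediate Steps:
30 + (77 - 52)*(-128) = 30 + 25*(-128) = 30 - 3200 = -3170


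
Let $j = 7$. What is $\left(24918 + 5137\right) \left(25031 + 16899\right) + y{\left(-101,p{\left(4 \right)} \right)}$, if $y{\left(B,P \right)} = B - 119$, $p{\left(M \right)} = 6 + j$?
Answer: $1260205930$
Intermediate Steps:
$p{\left(M \right)} = 13$ ($p{\left(M \right)} = 6 + 7 = 13$)
$y{\left(B,P \right)} = -119 + B$
$\left(24918 + 5137\right) \left(25031 + 16899\right) + y{\left(-101,p{\left(4 \right)} \right)} = \left(24918 + 5137\right) \left(25031 + 16899\right) - 220 = 30055 \cdot 41930 - 220 = 1260206150 - 220 = 1260205930$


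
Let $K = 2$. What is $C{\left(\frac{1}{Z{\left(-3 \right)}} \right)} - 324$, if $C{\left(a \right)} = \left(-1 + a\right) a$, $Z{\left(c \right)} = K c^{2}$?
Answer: $- \frac{104993}{324} \approx -324.05$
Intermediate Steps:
$Z{\left(c \right)} = 2 c^{2}$
$C{\left(a \right)} = a \left(-1 + a\right)$
$C{\left(\frac{1}{Z{\left(-3 \right)}} \right)} - 324 = \frac{-1 + \frac{1}{2 \left(-3\right)^{2}}}{2 \left(-3\right)^{2}} - 324 = \frac{-1 + \frac{1}{2 \cdot 9}}{2 \cdot 9} - 324 = \frac{-1 + \frac{1}{18}}{18} - 324 = \frac{1}{18} \left(- \frac{17}{18}\right) - 324 = - \frac{17}{324} - 324 = - \frac{104993}{324}$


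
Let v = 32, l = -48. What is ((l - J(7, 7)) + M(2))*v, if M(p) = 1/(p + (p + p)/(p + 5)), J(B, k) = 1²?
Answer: -14000/9 ≈ -1555.6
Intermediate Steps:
J(B, k) = 1
M(p) = 1/(p + 2*p/(5 + p)) (M(p) = 1/(p + (2*p)/(5 + p)) = 1/(p + 2*p/(5 + p)))
((l - J(7, 7)) + M(2))*v = ((-48 - 1*1) + (5 + 2)/(2*(7 + 2)))*32 = ((-48 - 1) + (½)*7/9)*32 = (-49 + (½)*(⅑)*7)*32 = (-49 + 7/18)*32 = -875/18*32 = -14000/9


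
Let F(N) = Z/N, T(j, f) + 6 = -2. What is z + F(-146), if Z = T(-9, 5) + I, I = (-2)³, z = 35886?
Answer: 2619686/73 ≈ 35886.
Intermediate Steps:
T(j, f) = -8 (T(j, f) = -6 - 2 = -8)
I = -8
Z = -16 (Z = -8 - 8 = -16)
F(N) = -16/N
z + F(-146) = 35886 - 16/(-146) = 35886 - 16*(-1/146) = 35886 + 8/73 = 2619686/73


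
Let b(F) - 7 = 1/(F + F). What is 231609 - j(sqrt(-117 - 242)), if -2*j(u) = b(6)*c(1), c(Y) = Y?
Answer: 5558701/24 ≈ 2.3161e+5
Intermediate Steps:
b(F) = 7 + 1/(2*F) (b(F) = 7 + 1/(F + F) = 7 + 1/(2*F))
j(u) = -85/24 (j(u) = -(7 + (1/2)/6)/2 = -(7 + (1/2)*(1/6))/2 = -(7 + 1/12)/2 = -85/24)
231609 - j(sqrt(-117 - 242)) = 231609 - 1*(-85/24) = 231609 + 85/24 = 5558701/24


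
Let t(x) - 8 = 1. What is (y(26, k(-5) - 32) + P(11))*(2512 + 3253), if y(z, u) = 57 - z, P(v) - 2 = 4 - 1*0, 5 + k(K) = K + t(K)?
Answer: 213305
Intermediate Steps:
t(x) = 9 (t(x) = 8 + 1 = 9)
k(K) = 4 + K (k(K) = -5 + (K + 9) = -5 + (9 + K) = 4 + K)
P(v) = 6 (P(v) = 2 + (4 - 1*0) = 2 + (4 + 0) = 2 + 4 = 6)
(y(26, k(-5) - 32) + P(11))*(2512 + 3253) = ((57 - 1*26) + 6)*(2512 + 3253) = ((57 - 26) + 6)*5765 = (31 + 6)*5765 = 37*5765 = 213305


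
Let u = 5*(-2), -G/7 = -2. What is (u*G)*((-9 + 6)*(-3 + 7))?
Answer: 1680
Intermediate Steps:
G = 14 (G = -7*(-2) = 14)
u = -10
(u*G)*((-9 + 6)*(-3 + 7)) = (-10*14)*((-9 + 6)*(-3 + 7)) = -(-420)*4 = -140*(-12) = 1680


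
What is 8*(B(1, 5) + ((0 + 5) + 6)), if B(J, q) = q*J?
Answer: 128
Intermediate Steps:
B(J, q) = J*q
8*(B(1, 5) + ((0 + 5) + 6)) = 8*(1*5 + ((0 + 5) + 6)) = 8*(5 + (5 + 6)) = 8*(5 + 11) = 8*16 = 128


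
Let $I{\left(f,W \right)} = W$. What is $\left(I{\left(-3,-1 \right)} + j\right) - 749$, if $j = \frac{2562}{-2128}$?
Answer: $- \frac{114183}{152} \approx -751.2$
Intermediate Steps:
$j = - \frac{183}{152}$ ($j = 2562 \left(- \frac{1}{2128}\right) = - \frac{183}{152} \approx -1.2039$)
$\left(I{\left(-3,-1 \right)} + j\right) - 749 = \left(-1 - \frac{183}{152}\right) - 749 = - \frac{335}{152} - 749 = - \frac{114183}{152}$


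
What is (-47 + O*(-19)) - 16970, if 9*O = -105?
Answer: -50386/3 ≈ -16795.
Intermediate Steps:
O = -35/3 (O = (1/9)*(-105) = -35/3 ≈ -11.667)
(-47 + O*(-19)) - 16970 = (-47 - 35/3*(-19)) - 16970 = (-47 + 665/3) - 16970 = 524/3 - 16970 = -50386/3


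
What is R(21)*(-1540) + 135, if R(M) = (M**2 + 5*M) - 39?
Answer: -780645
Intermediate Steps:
R(M) = -39 + M**2 + 5*M
R(21)*(-1540) + 135 = (-39 + 21**2 + 5*21)*(-1540) + 135 = (-39 + 441 + 105)*(-1540) + 135 = 507*(-1540) + 135 = -780780 + 135 = -780645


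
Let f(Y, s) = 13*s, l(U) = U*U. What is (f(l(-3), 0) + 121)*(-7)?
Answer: -847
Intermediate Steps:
l(U) = U²
(f(l(-3), 0) + 121)*(-7) = (13*0 + 121)*(-7) = (0 + 121)*(-7) = 121*(-7) = -847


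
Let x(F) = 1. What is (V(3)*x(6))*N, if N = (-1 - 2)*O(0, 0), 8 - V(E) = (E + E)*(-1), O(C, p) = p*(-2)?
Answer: 0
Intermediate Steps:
O(C, p) = -2*p
V(E) = 8 + 2*E (V(E) = 8 - (E + E)*(-1) = 8 - 2*E*(-1) = 8 - (-2)*E = 8 + 2*E)
N = 0 (N = (-1 - 2)*(-2*0) = -3*0 = 0)
(V(3)*x(6))*N = ((8 + 2*3)*1)*0 = ((8 + 6)*1)*0 = (14*1)*0 = 14*0 = 0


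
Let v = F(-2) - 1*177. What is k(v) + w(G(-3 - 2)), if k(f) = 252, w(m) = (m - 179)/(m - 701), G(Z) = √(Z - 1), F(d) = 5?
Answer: 123960049/491407 - 522*I*√6/491407 ≈ 252.26 - 0.002602*I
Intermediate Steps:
G(Z) = √(-1 + Z)
w(m) = (-179 + m)/(-701 + m)
v = -172 (v = 5 - 1*177 = 5 - 177 = -172)
k(v) + w(G(-3 - 2)) = 252 + (-179 + √(-1 + (-3 - 2)))/(-701 + √(-1 + (-3 - 2))) = 252 + (-179 + √(-1 - 5))/(-701 + √(-1 - 5)) = 252 + (-179 + √(-6))/(-701 + √(-6)) = 252 + (-179 + I*√6)/(-701 + I*√6)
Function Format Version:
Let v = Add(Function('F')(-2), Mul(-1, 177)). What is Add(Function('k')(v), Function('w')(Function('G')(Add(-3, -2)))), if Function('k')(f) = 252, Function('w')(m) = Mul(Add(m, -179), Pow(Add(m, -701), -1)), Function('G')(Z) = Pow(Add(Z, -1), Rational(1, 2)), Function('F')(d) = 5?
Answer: Add(Rational(123960049, 491407), Mul(Rational(-522, 491407), I, Pow(6, Rational(1, 2)))) ≈ Add(252.26, Mul(-0.0026020, I))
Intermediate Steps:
Function('G')(Z) = Pow(Add(-1, Z), Rational(1, 2))
Function('w')(m) = Mul(Pow(Add(-701, m), -1), Add(-179, m)) (Function('w')(m) = Mul(Add(-179, m), Pow(Add(-701, m), -1)) = Mul(Pow(Add(-701, m), -1), Add(-179, m)))
v = -172 (v = Add(5, Mul(-1, 177)) = Add(5, -177) = -172)
Add(Function('k')(v), Function('w')(Function('G')(Add(-3, -2)))) = Add(252, Mul(Pow(Add(-701, Pow(Add(-1, Add(-3, -2)), Rational(1, 2))), -1), Add(-179, Pow(Add(-1, Add(-3, -2)), Rational(1, 2))))) = Add(252, Mul(Pow(Add(-701, Pow(Add(-1, -5), Rational(1, 2))), -1), Add(-179, Pow(Add(-1, -5), Rational(1, 2))))) = Add(252, Mul(Pow(Add(-701, Pow(-6, Rational(1, 2))), -1), Add(-179, Pow(-6, Rational(1, 2))))) = Add(252, Mul(Pow(Add(-701, Mul(I, Pow(6, Rational(1, 2)))), -1), Add(-179, Mul(I, Pow(6, Rational(1, 2))))))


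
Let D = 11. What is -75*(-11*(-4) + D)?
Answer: -4125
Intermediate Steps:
-75*(-11*(-4) + D) = -75*(-11*(-4) + 11) = -75*(44 + 11) = -75*55 = -4125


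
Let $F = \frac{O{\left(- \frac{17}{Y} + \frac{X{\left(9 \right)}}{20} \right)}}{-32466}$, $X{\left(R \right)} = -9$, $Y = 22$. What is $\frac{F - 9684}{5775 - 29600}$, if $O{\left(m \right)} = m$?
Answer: $\frac{69168163411}{170170539000} \approx 0.40646$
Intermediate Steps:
$F = \frac{269}{7142520}$ ($F = \frac{- \frac{17}{22} - \frac{9}{20}}{-32466} = \left(\left(-17\right) \frac{1}{22} - \frac{9}{20}\right) \left(- \frac{1}{32466}\right) = \left(- \frac{17}{22} - \frac{9}{20}\right) \left(- \frac{1}{32466}\right) = \left(- \frac{269}{220}\right) \left(- \frac{1}{32466}\right) = \frac{269}{7142520} \approx 3.7662 \cdot 10^{-5}$)
$\frac{F - 9684}{5775 - 29600} = \frac{\frac{269}{7142520} - 9684}{5775 - 29600} = - \frac{69168163411}{7142520 \left(-23825\right)} = \left(- \frac{69168163411}{7142520}\right) \left(- \frac{1}{23825}\right) = \frac{69168163411}{170170539000}$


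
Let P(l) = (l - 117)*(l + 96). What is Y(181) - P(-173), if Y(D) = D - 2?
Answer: -22151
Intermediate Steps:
Y(D) = -2 + D
P(l) = (-117 + l)*(96 + l)
Y(181) - P(-173) = (-2 + 181) - (-11232 + (-173)² - 21*(-173)) = 179 - (-11232 + 29929 + 3633) = 179 - 1*22330 = 179 - 22330 = -22151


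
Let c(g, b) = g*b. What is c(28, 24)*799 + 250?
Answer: 537178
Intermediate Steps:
c(g, b) = b*g
c(28, 24)*799 + 250 = (24*28)*799 + 250 = 672*799 + 250 = 536928 + 250 = 537178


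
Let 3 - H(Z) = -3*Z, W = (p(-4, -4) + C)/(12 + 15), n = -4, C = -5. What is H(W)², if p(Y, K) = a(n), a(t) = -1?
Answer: 49/9 ≈ 5.4444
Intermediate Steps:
p(Y, K) = -1
W = -2/9 (W = (-1 - 5)/(12 + 15) = -6/27 = -6*1/27 = -2/9 ≈ -0.22222)
H(Z) = 3 + 3*Z (H(Z) = 3 - (-3)*Z = 3 + 3*Z)
H(W)² = (3 + 3*(-2/9))² = (3 - ⅔)² = (7/3)² = 49/9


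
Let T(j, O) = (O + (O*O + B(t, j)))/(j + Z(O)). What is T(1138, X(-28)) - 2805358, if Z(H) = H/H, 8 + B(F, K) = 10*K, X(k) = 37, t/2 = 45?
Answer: -3195289984/1139 ≈ -2.8053e+6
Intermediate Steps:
t = 90 (t = 2*45 = 90)
B(F, K) = -8 + 10*K
Z(H) = 1
T(j, O) = (-8 + O + O² + 10*j)/(1 + j) (T(j, O) = (O + (O*O + (-8 + 10*j)))/(j + 1) = (O + (O² + (-8 + 10*j)))/(1 + j) = (O + (-8 + O² + 10*j))/(1 + j) = (-8 + O + O² + 10*j)/(1 + j))
T(1138, X(-28)) - 2805358 = (-8 + 37 + 37² + 10*1138)/(1 + 1138) - 2805358 = (-8 + 37 + 1369 + 11380)/1139 - 2805358 = (1/1139)*12778 - 2805358 = 12778/1139 - 2805358 = -3195289984/1139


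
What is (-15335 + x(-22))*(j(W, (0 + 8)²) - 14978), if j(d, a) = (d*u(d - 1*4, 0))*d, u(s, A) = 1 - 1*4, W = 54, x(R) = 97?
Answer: 361536788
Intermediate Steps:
u(s, A) = -3 (u(s, A) = 1 - 4 = -3)
j(d, a) = -3*d² (j(d, a) = (d*(-3))*d = (-3*d)*d = -3*d²)
(-15335 + x(-22))*(j(W, (0 + 8)²) - 14978) = (-15335 + 97)*(-3*54² - 14978) = -15238*(-3*2916 - 14978) = -15238*(-8748 - 14978) = -15238*(-23726) = 361536788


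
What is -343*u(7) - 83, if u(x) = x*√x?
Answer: -83 - 2401*√7 ≈ -6435.4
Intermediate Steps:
u(x) = x^(3/2)
-343*u(7) - 83 = -2401*√7 - 83 = -83 - 2401*√7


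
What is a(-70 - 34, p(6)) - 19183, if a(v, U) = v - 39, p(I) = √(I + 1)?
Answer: -19326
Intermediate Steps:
p(I) = √(1 + I)
a(v, U) = -39 + v
a(-70 - 34, p(6)) - 19183 = (-39 + (-70 - 34)) - 19183 = (-39 - 104) - 19183 = -143 - 19183 = -19326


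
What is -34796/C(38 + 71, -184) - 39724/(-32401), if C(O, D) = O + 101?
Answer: -559541578/3402105 ≈ -164.47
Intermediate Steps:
C(O, D) = 101 + O
-34796/C(38 + 71, -184) - 39724/(-32401) = -34796/(101 + (38 + 71)) - 39724/(-32401) = -34796/(101 + 109) - 39724*(-1/32401) = -34796/210 + 39724/32401 = -34796*1/210 + 39724/32401 = -17398/105 + 39724/32401 = -559541578/3402105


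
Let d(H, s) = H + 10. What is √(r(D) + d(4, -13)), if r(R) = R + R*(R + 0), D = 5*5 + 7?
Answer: √1070 ≈ 32.711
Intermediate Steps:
d(H, s) = 10 + H
D = 32 (D = 25 + 7 = 32)
r(R) = R + R² (r(R) = R + R*R = R + R²)
√(r(D) + d(4, -13)) = √(32*(1 + 32) + (10 + 4)) = √(32*33 + 14) = √(1056 + 14) = √1070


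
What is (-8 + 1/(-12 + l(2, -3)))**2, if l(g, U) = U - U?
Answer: 9409/144 ≈ 65.340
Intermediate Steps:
l(g, U) = 0
(-8 + 1/(-12 + l(2, -3)))**2 = (-8 + 1/(-12 + 0))**2 = (-8 + 1/(-12))**2 = (-8 - 1/12)**2 = (-97/12)**2 = 9409/144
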